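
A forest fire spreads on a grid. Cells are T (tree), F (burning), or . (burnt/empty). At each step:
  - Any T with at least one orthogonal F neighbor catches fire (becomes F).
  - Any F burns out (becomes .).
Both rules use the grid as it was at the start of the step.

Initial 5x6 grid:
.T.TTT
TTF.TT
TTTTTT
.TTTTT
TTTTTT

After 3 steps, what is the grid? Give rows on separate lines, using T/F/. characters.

Step 1: 2 trees catch fire, 1 burn out
  .T.TTT
  TF..TT
  TTFTTT
  .TTTTT
  TTTTTT
Step 2: 5 trees catch fire, 2 burn out
  .F.TTT
  F...TT
  TF.FTT
  .TFTTT
  TTTTTT
Step 3: 5 trees catch fire, 5 burn out
  ...TTT
  ....TT
  F...FT
  .F.FTT
  TTFTTT

...TTT
....TT
F...FT
.F.FTT
TTFTTT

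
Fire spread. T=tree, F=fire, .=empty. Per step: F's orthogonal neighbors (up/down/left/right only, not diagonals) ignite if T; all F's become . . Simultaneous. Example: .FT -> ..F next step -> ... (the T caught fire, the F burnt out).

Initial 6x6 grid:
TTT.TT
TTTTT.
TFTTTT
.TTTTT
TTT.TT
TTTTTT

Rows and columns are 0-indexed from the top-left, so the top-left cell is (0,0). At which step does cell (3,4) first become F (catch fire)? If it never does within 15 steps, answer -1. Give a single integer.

Step 1: cell (3,4)='T' (+4 fires, +1 burnt)
Step 2: cell (3,4)='T' (+6 fires, +4 burnt)
Step 3: cell (3,4)='T' (+8 fires, +6 burnt)
Step 4: cell (3,4)='F' (+5 fires, +8 burnt)
  -> target ignites at step 4
Step 5: cell (3,4)='.' (+4 fires, +5 burnt)
Step 6: cell (3,4)='.' (+3 fires, +4 burnt)
Step 7: cell (3,4)='.' (+1 fires, +3 burnt)
Step 8: cell (3,4)='.' (+0 fires, +1 burnt)
  fire out at step 8

4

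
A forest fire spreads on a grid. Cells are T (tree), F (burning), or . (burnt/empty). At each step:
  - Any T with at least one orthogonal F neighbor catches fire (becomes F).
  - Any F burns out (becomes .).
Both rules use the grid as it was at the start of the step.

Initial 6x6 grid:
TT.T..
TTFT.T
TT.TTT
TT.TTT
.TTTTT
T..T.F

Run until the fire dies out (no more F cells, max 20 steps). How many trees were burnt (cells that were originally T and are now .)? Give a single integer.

Answer: 23

Derivation:
Step 1: +3 fires, +2 burnt (F count now 3)
Step 2: +7 fires, +3 burnt (F count now 7)
Step 3: +8 fires, +7 burnt (F count now 8)
Step 4: +5 fires, +8 burnt (F count now 5)
Step 5: +0 fires, +5 burnt (F count now 0)
Fire out after step 5
Initially T: 24, now '.': 35
Total burnt (originally-T cells now '.'): 23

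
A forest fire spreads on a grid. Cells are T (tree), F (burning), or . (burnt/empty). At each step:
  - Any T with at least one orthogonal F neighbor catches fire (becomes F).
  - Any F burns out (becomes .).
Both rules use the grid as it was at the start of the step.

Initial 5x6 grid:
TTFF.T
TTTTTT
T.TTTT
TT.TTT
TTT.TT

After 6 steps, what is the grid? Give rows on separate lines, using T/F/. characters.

Step 1: 3 trees catch fire, 2 burn out
  TF...T
  TTFFTT
  T.TTTT
  TT.TTT
  TTT.TT
Step 2: 5 trees catch fire, 3 burn out
  F....T
  TF..FT
  T.FFTT
  TT.TTT
  TTT.TT
Step 3: 4 trees catch fire, 5 burn out
  .....T
  F....F
  T...FT
  TT.FTT
  TTT.TT
Step 4: 4 trees catch fire, 4 burn out
  .....F
  ......
  F....F
  TT..FT
  TTT.TT
Step 5: 3 trees catch fire, 4 burn out
  ......
  ......
  ......
  FT...F
  TTT.FT
Step 6: 3 trees catch fire, 3 burn out
  ......
  ......
  ......
  .F....
  FTT..F

......
......
......
.F....
FTT..F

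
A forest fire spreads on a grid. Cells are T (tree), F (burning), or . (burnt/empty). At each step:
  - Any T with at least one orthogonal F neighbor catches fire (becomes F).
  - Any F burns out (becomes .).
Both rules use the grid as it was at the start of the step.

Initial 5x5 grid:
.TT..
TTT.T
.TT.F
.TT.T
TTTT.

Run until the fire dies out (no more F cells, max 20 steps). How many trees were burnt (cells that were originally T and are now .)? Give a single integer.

Step 1: +2 fires, +1 burnt (F count now 2)
Step 2: +0 fires, +2 burnt (F count now 0)
Fire out after step 2
Initially T: 15, now '.': 12
Total burnt (originally-T cells now '.'): 2

Answer: 2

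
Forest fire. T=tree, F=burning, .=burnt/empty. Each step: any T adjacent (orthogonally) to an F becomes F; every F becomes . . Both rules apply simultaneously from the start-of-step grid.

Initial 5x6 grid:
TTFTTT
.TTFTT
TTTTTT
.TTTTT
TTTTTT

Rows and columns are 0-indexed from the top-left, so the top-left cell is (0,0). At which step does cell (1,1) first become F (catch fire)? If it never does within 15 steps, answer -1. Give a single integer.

Step 1: cell (1,1)='T' (+5 fires, +2 burnt)
Step 2: cell (1,1)='F' (+7 fires, +5 burnt)
  -> target ignites at step 2
Step 3: cell (1,1)='.' (+6 fires, +7 burnt)
Step 4: cell (1,1)='.' (+5 fires, +6 burnt)
Step 5: cell (1,1)='.' (+2 fires, +5 burnt)
Step 6: cell (1,1)='.' (+1 fires, +2 burnt)
Step 7: cell (1,1)='.' (+0 fires, +1 burnt)
  fire out at step 7

2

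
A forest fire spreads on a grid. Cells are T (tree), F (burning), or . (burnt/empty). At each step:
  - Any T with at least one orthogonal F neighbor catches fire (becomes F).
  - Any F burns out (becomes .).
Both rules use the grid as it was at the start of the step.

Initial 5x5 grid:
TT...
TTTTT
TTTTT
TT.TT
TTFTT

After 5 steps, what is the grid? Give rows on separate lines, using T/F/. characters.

Step 1: 2 trees catch fire, 1 burn out
  TT...
  TTTTT
  TTTTT
  TT.TT
  TF.FT
Step 2: 4 trees catch fire, 2 burn out
  TT...
  TTTTT
  TTTTT
  TF.FT
  F...F
Step 3: 4 trees catch fire, 4 burn out
  TT...
  TTTTT
  TFTFT
  F...F
  .....
Step 4: 5 trees catch fire, 4 burn out
  TT...
  TFTFT
  F.F.F
  .....
  .....
Step 5: 4 trees catch fire, 5 burn out
  TF...
  F.F.F
  .....
  .....
  .....

TF...
F.F.F
.....
.....
.....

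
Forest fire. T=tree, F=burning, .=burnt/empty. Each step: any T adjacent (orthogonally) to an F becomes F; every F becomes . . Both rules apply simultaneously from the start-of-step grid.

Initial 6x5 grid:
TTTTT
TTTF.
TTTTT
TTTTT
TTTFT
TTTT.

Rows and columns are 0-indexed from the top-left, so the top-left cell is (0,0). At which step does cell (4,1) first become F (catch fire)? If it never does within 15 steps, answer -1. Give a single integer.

Step 1: cell (4,1)='T' (+7 fires, +2 burnt)
Step 2: cell (4,1)='F' (+9 fires, +7 burnt)
  -> target ignites at step 2
Step 3: cell (4,1)='.' (+6 fires, +9 burnt)
Step 4: cell (4,1)='.' (+4 fires, +6 burnt)
Step 5: cell (4,1)='.' (+0 fires, +4 burnt)
  fire out at step 5

2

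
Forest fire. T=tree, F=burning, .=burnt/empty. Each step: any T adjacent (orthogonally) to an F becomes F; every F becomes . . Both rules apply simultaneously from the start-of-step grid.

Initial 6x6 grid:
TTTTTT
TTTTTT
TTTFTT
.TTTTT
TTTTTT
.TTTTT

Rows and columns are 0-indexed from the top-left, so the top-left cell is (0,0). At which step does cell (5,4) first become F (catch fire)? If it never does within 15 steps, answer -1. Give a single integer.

Step 1: cell (5,4)='T' (+4 fires, +1 burnt)
Step 2: cell (5,4)='T' (+8 fires, +4 burnt)
Step 3: cell (5,4)='T' (+10 fires, +8 burnt)
Step 4: cell (5,4)='F' (+7 fires, +10 burnt)
  -> target ignites at step 4
Step 5: cell (5,4)='.' (+4 fires, +7 burnt)
Step 6: cell (5,4)='.' (+0 fires, +4 burnt)
  fire out at step 6

4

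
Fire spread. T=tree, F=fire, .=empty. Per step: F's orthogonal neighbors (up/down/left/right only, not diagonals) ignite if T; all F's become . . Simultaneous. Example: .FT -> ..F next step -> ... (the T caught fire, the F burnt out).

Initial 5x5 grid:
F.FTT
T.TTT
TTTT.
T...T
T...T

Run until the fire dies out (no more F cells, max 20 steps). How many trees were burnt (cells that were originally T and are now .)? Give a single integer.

Answer: 12

Derivation:
Step 1: +3 fires, +2 burnt (F count now 3)
Step 2: +4 fires, +3 burnt (F count now 4)
Step 3: +4 fires, +4 burnt (F count now 4)
Step 4: +1 fires, +4 burnt (F count now 1)
Step 5: +0 fires, +1 burnt (F count now 0)
Fire out after step 5
Initially T: 14, now '.': 23
Total burnt (originally-T cells now '.'): 12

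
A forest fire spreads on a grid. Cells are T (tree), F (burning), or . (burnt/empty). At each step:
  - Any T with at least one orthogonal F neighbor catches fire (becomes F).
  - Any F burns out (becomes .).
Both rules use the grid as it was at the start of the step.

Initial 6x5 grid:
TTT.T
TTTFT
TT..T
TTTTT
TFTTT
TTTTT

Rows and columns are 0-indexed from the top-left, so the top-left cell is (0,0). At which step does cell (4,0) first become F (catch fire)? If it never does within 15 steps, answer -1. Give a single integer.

Step 1: cell (4,0)='F' (+6 fires, +2 burnt)
  -> target ignites at step 1
Step 2: cell (4,0)='.' (+10 fires, +6 burnt)
Step 3: cell (4,0)='.' (+7 fires, +10 burnt)
Step 4: cell (4,0)='.' (+2 fires, +7 burnt)
Step 5: cell (4,0)='.' (+0 fires, +2 burnt)
  fire out at step 5

1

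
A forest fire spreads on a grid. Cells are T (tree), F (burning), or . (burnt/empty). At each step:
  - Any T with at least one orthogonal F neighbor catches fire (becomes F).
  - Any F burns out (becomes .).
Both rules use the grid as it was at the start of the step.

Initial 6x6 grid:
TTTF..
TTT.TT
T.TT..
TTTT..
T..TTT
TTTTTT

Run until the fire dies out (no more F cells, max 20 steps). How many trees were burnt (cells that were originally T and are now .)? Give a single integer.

Answer: 23

Derivation:
Step 1: +1 fires, +1 burnt (F count now 1)
Step 2: +2 fires, +1 burnt (F count now 2)
Step 3: +3 fires, +2 burnt (F count now 3)
Step 4: +3 fires, +3 burnt (F count now 3)
Step 5: +3 fires, +3 burnt (F count now 3)
Step 6: +2 fires, +3 burnt (F count now 2)
Step 7: +3 fires, +2 burnt (F count now 3)
Step 8: +4 fires, +3 burnt (F count now 4)
Step 9: +2 fires, +4 burnt (F count now 2)
Step 10: +0 fires, +2 burnt (F count now 0)
Fire out after step 10
Initially T: 25, now '.': 34
Total burnt (originally-T cells now '.'): 23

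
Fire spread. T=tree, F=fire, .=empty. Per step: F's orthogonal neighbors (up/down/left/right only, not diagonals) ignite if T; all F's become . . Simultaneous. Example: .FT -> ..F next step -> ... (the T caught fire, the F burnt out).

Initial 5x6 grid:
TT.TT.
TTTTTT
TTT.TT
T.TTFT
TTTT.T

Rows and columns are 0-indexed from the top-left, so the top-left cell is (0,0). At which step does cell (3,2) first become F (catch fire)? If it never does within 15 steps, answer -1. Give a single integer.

Step 1: cell (3,2)='T' (+3 fires, +1 burnt)
Step 2: cell (3,2)='F' (+5 fires, +3 burnt)
  -> target ignites at step 2
Step 3: cell (3,2)='.' (+5 fires, +5 burnt)
Step 4: cell (3,2)='.' (+4 fires, +5 burnt)
Step 5: cell (3,2)='.' (+3 fires, +4 burnt)
Step 6: cell (3,2)='.' (+3 fires, +3 burnt)
Step 7: cell (3,2)='.' (+1 fires, +3 burnt)
Step 8: cell (3,2)='.' (+0 fires, +1 burnt)
  fire out at step 8

2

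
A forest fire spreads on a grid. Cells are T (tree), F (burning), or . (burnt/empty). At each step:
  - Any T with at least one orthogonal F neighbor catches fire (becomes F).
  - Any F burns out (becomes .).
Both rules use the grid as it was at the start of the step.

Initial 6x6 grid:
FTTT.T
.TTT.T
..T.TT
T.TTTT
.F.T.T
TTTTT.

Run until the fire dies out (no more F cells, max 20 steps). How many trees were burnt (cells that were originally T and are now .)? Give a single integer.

Answer: 22

Derivation:
Step 1: +2 fires, +2 burnt (F count now 2)
Step 2: +4 fires, +2 burnt (F count now 4)
Step 3: +3 fires, +4 burnt (F count now 3)
Step 4: +4 fires, +3 burnt (F count now 4)
Step 5: +2 fires, +4 burnt (F count now 2)
Step 6: +1 fires, +2 burnt (F count now 1)
Step 7: +2 fires, +1 burnt (F count now 2)
Step 8: +2 fires, +2 burnt (F count now 2)
Step 9: +1 fires, +2 burnt (F count now 1)
Step 10: +1 fires, +1 burnt (F count now 1)
Step 11: +0 fires, +1 burnt (F count now 0)
Fire out after step 11
Initially T: 23, now '.': 35
Total burnt (originally-T cells now '.'): 22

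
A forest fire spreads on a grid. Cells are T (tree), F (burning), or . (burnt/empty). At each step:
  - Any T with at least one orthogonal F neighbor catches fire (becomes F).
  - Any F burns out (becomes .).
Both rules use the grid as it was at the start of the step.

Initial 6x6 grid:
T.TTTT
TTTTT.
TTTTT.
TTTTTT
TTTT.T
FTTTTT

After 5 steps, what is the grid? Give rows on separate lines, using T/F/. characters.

Step 1: 2 trees catch fire, 1 burn out
  T.TTTT
  TTTTT.
  TTTTT.
  TTTTTT
  FTTT.T
  .FTTTT
Step 2: 3 trees catch fire, 2 burn out
  T.TTTT
  TTTTT.
  TTTTT.
  FTTTTT
  .FTT.T
  ..FTTT
Step 3: 4 trees catch fire, 3 burn out
  T.TTTT
  TTTTT.
  FTTTT.
  .FTTTT
  ..FT.T
  ...FTT
Step 4: 5 trees catch fire, 4 burn out
  T.TTTT
  FTTTT.
  .FTTT.
  ..FTTT
  ...F.T
  ....FT
Step 5: 5 trees catch fire, 5 burn out
  F.TTTT
  .FTTT.
  ..FTT.
  ...FTT
  .....T
  .....F

F.TTTT
.FTTT.
..FTT.
...FTT
.....T
.....F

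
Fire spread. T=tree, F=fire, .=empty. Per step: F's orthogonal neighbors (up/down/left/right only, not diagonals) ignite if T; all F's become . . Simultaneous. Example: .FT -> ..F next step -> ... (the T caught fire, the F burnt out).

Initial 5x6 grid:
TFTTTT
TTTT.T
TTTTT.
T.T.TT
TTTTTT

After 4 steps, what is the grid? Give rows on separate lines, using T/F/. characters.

Step 1: 3 trees catch fire, 1 burn out
  F.FTTT
  TFTT.T
  TTTTT.
  T.T.TT
  TTTTTT
Step 2: 4 trees catch fire, 3 burn out
  ...FTT
  F.FT.T
  TFTTT.
  T.T.TT
  TTTTTT
Step 3: 4 trees catch fire, 4 burn out
  ....FT
  ...F.T
  F.FTT.
  T.T.TT
  TTTTTT
Step 4: 4 trees catch fire, 4 burn out
  .....F
  .....T
  ...FT.
  F.F.TT
  TTTTTT

.....F
.....T
...FT.
F.F.TT
TTTTTT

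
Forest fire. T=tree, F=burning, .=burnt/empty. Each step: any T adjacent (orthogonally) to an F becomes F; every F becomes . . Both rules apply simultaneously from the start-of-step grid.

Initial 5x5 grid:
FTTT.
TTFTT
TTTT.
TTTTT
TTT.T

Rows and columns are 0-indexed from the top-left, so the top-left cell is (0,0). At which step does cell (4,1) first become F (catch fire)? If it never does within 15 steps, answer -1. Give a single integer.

Step 1: cell (4,1)='T' (+6 fires, +2 burnt)
Step 2: cell (4,1)='T' (+6 fires, +6 burnt)
Step 3: cell (4,1)='T' (+4 fires, +6 burnt)
Step 4: cell (4,1)='F' (+3 fires, +4 burnt)
  -> target ignites at step 4
Step 5: cell (4,1)='.' (+1 fires, +3 burnt)
Step 6: cell (4,1)='.' (+0 fires, +1 burnt)
  fire out at step 6

4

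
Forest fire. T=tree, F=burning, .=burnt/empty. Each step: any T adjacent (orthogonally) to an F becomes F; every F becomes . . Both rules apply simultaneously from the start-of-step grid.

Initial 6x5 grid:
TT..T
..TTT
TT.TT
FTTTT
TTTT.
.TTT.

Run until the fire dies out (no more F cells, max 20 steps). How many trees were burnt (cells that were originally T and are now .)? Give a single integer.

Answer: 19

Derivation:
Step 1: +3 fires, +1 burnt (F count now 3)
Step 2: +3 fires, +3 burnt (F count now 3)
Step 3: +3 fires, +3 burnt (F count now 3)
Step 4: +4 fires, +3 burnt (F count now 4)
Step 5: +3 fires, +4 burnt (F count now 3)
Step 6: +2 fires, +3 burnt (F count now 2)
Step 7: +1 fires, +2 burnt (F count now 1)
Step 8: +0 fires, +1 burnt (F count now 0)
Fire out after step 8
Initially T: 21, now '.': 28
Total burnt (originally-T cells now '.'): 19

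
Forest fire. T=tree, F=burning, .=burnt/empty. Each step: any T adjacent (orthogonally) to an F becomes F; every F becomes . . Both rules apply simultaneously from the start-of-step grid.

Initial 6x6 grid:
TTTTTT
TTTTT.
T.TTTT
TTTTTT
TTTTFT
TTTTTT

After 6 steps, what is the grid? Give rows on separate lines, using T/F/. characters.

Step 1: 4 trees catch fire, 1 burn out
  TTTTTT
  TTTTT.
  T.TTTT
  TTTTFT
  TTTF.F
  TTTTFT
Step 2: 6 trees catch fire, 4 burn out
  TTTTTT
  TTTTT.
  T.TTFT
  TTTF.F
  TTF...
  TTTF.F
Step 3: 6 trees catch fire, 6 burn out
  TTTTTT
  TTTTF.
  T.TF.F
  TTF...
  TF....
  TTF...
Step 4: 6 trees catch fire, 6 burn out
  TTTTFT
  TTTF..
  T.F...
  TF....
  F.....
  TF....
Step 5: 5 trees catch fire, 6 burn out
  TTTF.F
  TTF...
  T.....
  F.....
  ......
  F.....
Step 6: 3 trees catch fire, 5 burn out
  TTF...
  TF....
  F.....
  ......
  ......
  ......

TTF...
TF....
F.....
......
......
......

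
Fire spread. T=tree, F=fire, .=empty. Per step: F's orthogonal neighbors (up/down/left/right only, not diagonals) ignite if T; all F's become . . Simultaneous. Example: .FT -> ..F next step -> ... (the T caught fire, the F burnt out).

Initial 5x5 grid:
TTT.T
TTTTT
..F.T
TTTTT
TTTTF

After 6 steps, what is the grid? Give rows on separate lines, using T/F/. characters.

Step 1: 4 trees catch fire, 2 burn out
  TTT.T
  TTFTT
  ....T
  TTFTF
  TTTF.
Step 2: 7 trees catch fire, 4 burn out
  TTF.T
  TF.FT
  ....F
  TF.F.
  TTF..
Step 3: 5 trees catch fire, 7 burn out
  TF..T
  F...F
  .....
  F....
  TF...
Step 4: 3 trees catch fire, 5 burn out
  F...F
  .....
  .....
  .....
  F....
Step 5: 0 trees catch fire, 3 burn out
  .....
  .....
  .....
  .....
  .....
Step 6: 0 trees catch fire, 0 burn out
  .....
  .....
  .....
  .....
  .....

.....
.....
.....
.....
.....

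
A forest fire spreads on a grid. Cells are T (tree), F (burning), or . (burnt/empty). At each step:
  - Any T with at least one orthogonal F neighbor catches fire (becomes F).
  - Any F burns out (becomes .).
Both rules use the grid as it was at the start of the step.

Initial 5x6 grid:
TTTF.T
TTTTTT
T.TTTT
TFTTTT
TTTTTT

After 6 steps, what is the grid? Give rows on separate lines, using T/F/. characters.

Step 1: 5 trees catch fire, 2 burn out
  TTF..T
  TTTFTT
  T.TTTT
  F.FTTT
  TFTTTT
Step 2: 9 trees catch fire, 5 burn out
  TF...T
  TTF.FT
  F.FFTT
  ...FTT
  F.FTTT
Step 3: 7 trees catch fire, 9 burn out
  F....T
  FF...F
  ....FT
  ....FT
  ...FTT
Step 4: 4 trees catch fire, 7 burn out
  .....F
  ......
  .....F
  .....F
  ....FT
Step 5: 1 trees catch fire, 4 burn out
  ......
  ......
  ......
  ......
  .....F
Step 6: 0 trees catch fire, 1 burn out
  ......
  ......
  ......
  ......
  ......

......
......
......
......
......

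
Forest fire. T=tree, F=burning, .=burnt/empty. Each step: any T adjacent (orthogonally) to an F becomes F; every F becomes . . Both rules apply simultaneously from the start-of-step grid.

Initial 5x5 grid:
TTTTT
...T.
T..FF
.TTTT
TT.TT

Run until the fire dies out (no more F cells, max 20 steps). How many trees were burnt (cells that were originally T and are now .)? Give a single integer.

Step 1: +3 fires, +2 burnt (F count now 3)
Step 2: +4 fires, +3 burnt (F count now 4)
Step 3: +3 fires, +4 burnt (F count now 3)
Step 4: +2 fires, +3 burnt (F count now 2)
Step 5: +2 fires, +2 burnt (F count now 2)
Step 6: +0 fires, +2 burnt (F count now 0)
Fire out after step 6
Initially T: 15, now '.': 24
Total burnt (originally-T cells now '.'): 14

Answer: 14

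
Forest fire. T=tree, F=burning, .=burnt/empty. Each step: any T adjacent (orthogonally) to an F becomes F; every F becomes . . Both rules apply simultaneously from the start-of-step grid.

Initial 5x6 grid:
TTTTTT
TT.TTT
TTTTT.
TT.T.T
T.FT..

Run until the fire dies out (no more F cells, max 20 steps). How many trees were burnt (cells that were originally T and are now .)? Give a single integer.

Answer: 21

Derivation:
Step 1: +1 fires, +1 burnt (F count now 1)
Step 2: +1 fires, +1 burnt (F count now 1)
Step 3: +1 fires, +1 burnt (F count now 1)
Step 4: +3 fires, +1 burnt (F count now 3)
Step 5: +3 fires, +3 burnt (F count now 3)
Step 6: +6 fires, +3 burnt (F count now 6)
Step 7: +4 fires, +6 burnt (F count now 4)
Step 8: +2 fires, +4 burnt (F count now 2)
Step 9: +0 fires, +2 burnt (F count now 0)
Fire out after step 9
Initially T: 22, now '.': 29
Total burnt (originally-T cells now '.'): 21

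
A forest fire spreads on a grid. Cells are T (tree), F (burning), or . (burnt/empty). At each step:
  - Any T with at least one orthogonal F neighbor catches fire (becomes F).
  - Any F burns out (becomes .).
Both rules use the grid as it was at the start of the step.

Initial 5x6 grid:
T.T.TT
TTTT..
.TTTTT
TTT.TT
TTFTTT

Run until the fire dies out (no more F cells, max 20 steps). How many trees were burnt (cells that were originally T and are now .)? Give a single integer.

Answer: 21

Derivation:
Step 1: +3 fires, +1 burnt (F count now 3)
Step 2: +4 fires, +3 burnt (F count now 4)
Step 3: +6 fires, +4 burnt (F count now 6)
Step 4: +5 fires, +6 burnt (F count now 5)
Step 5: +2 fires, +5 burnt (F count now 2)
Step 6: +1 fires, +2 burnt (F count now 1)
Step 7: +0 fires, +1 burnt (F count now 0)
Fire out after step 7
Initially T: 23, now '.': 28
Total burnt (originally-T cells now '.'): 21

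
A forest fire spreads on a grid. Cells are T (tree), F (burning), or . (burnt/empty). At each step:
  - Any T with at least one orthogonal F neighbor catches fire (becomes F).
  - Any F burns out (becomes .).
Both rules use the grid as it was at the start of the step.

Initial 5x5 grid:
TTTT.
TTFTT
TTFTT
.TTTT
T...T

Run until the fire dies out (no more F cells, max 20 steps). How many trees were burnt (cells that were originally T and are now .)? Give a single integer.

Answer: 17

Derivation:
Step 1: +6 fires, +2 burnt (F count now 6)
Step 2: +8 fires, +6 burnt (F count now 8)
Step 3: +2 fires, +8 burnt (F count now 2)
Step 4: +1 fires, +2 burnt (F count now 1)
Step 5: +0 fires, +1 burnt (F count now 0)
Fire out after step 5
Initially T: 18, now '.': 24
Total burnt (originally-T cells now '.'): 17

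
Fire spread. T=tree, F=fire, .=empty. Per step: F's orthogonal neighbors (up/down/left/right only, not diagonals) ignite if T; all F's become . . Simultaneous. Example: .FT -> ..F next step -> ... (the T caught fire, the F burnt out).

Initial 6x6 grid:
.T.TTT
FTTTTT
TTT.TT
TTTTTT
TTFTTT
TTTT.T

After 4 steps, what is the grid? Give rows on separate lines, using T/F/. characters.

Step 1: 6 trees catch fire, 2 burn out
  .T.TTT
  .FTTTT
  FTT.TT
  TTFTTT
  TF.FTT
  TTFT.T
Step 2: 11 trees catch fire, 6 burn out
  .F.TTT
  ..FTTT
  .FF.TT
  FF.FTT
  F...FT
  TF.F.T
Step 3: 4 trees catch fire, 11 burn out
  ...TTT
  ...FTT
  ....TT
  ....FT
  .....F
  F....T
Step 4: 5 trees catch fire, 4 burn out
  ...FTT
  ....FT
  ....FT
  .....F
  ......
  .....F

...FTT
....FT
....FT
.....F
......
.....F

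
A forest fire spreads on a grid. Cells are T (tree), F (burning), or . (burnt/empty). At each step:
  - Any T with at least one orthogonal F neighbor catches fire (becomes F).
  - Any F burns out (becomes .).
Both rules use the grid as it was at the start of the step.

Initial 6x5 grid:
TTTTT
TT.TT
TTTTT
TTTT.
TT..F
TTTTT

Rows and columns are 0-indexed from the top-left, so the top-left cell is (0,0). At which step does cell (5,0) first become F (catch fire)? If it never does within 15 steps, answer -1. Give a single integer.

Step 1: cell (5,0)='T' (+1 fires, +1 burnt)
Step 2: cell (5,0)='T' (+1 fires, +1 burnt)
Step 3: cell (5,0)='T' (+1 fires, +1 burnt)
Step 4: cell (5,0)='T' (+1 fires, +1 burnt)
Step 5: cell (5,0)='F' (+2 fires, +1 burnt)
  -> target ignites at step 5
Step 6: cell (5,0)='.' (+2 fires, +2 burnt)
Step 7: cell (5,0)='.' (+3 fires, +2 burnt)
Step 8: cell (5,0)='.' (+4 fires, +3 burnt)
Step 9: cell (5,0)='.' (+3 fires, +4 burnt)
Step 10: cell (5,0)='.' (+4 fires, +3 burnt)
Step 11: cell (5,0)='.' (+2 fires, +4 burnt)
Step 12: cell (5,0)='.' (+1 fires, +2 burnt)
Step 13: cell (5,0)='.' (+0 fires, +1 burnt)
  fire out at step 13

5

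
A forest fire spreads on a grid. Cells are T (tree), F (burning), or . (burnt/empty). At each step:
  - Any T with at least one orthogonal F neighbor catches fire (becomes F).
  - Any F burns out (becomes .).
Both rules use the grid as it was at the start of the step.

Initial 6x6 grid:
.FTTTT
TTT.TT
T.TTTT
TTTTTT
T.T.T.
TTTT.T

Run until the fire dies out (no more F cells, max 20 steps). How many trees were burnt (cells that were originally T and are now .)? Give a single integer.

Answer: 27

Derivation:
Step 1: +2 fires, +1 burnt (F count now 2)
Step 2: +3 fires, +2 burnt (F count now 3)
Step 3: +3 fires, +3 burnt (F count now 3)
Step 4: +5 fires, +3 burnt (F count now 5)
Step 5: +6 fires, +5 burnt (F count now 6)
Step 6: +4 fires, +6 burnt (F count now 4)
Step 7: +4 fires, +4 burnt (F count now 4)
Step 8: +0 fires, +4 burnt (F count now 0)
Fire out after step 8
Initially T: 28, now '.': 35
Total burnt (originally-T cells now '.'): 27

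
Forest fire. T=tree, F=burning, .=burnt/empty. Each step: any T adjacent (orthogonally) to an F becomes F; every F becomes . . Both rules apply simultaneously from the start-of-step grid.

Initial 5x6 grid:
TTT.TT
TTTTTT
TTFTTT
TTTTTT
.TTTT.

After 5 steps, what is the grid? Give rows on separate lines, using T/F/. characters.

Step 1: 4 trees catch fire, 1 burn out
  TTT.TT
  TTFTTT
  TF.FTT
  TTFTTT
  .TTTT.
Step 2: 8 trees catch fire, 4 burn out
  TTF.TT
  TF.FTT
  F...FT
  TF.FTT
  .TFTT.
Step 3: 8 trees catch fire, 8 burn out
  TF..TT
  F...FT
  .....F
  F...FT
  .F.FT.
Step 4: 5 trees catch fire, 8 burn out
  F...FT
  .....F
  ......
  .....F
  ....F.
Step 5: 1 trees catch fire, 5 burn out
  .....F
  ......
  ......
  ......
  ......

.....F
......
......
......
......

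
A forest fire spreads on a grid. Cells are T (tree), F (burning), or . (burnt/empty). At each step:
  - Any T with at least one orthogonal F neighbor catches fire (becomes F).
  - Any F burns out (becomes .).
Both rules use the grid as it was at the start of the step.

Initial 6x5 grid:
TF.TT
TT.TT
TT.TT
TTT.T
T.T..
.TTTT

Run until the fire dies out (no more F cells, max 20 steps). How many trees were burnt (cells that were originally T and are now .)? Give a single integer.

Answer: 14

Derivation:
Step 1: +2 fires, +1 burnt (F count now 2)
Step 2: +2 fires, +2 burnt (F count now 2)
Step 3: +2 fires, +2 burnt (F count now 2)
Step 4: +2 fires, +2 burnt (F count now 2)
Step 5: +2 fires, +2 burnt (F count now 2)
Step 6: +1 fires, +2 burnt (F count now 1)
Step 7: +2 fires, +1 burnt (F count now 2)
Step 8: +1 fires, +2 burnt (F count now 1)
Step 9: +0 fires, +1 burnt (F count now 0)
Fire out after step 9
Initially T: 21, now '.': 23
Total burnt (originally-T cells now '.'): 14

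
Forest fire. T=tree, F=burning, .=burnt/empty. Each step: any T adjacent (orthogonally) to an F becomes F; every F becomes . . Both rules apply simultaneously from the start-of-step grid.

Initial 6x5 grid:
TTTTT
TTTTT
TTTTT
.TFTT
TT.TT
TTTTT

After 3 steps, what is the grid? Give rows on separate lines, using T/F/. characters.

Step 1: 3 trees catch fire, 1 burn out
  TTTTT
  TTTTT
  TTFTT
  .F.FT
  TT.TT
  TTTTT
Step 2: 6 trees catch fire, 3 burn out
  TTTTT
  TTFTT
  TF.FT
  ....F
  TF.FT
  TTTTT
Step 3: 9 trees catch fire, 6 burn out
  TTFTT
  TF.FT
  F...F
  .....
  F...F
  TFTFT

TTFTT
TF.FT
F...F
.....
F...F
TFTFT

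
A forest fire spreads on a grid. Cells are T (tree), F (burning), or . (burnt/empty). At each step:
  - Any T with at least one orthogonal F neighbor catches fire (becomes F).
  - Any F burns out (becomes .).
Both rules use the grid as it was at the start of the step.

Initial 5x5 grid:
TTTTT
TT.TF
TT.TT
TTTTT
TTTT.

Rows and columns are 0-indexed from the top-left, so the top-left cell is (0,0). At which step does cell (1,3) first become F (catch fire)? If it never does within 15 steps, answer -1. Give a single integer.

Step 1: cell (1,3)='F' (+3 fires, +1 burnt)
  -> target ignites at step 1
Step 2: cell (1,3)='.' (+3 fires, +3 burnt)
Step 3: cell (1,3)='.' (+2 fires, +3 burnt)
Step 4: cell (1,3)='.' (+3 fires, +2 burnt)
Step 5: cell (1,3)='.' (+4 fires, +3 burnt)
Step 6: cell (1,3)='.' (+4 fires, +4 burnt)
Step 7: cell (1,3)='.' (+2 fires, +4 burnt)
Step 8: cell (1,3)='.' (+0 fires, +2 burnt)
  fire out at step 8

1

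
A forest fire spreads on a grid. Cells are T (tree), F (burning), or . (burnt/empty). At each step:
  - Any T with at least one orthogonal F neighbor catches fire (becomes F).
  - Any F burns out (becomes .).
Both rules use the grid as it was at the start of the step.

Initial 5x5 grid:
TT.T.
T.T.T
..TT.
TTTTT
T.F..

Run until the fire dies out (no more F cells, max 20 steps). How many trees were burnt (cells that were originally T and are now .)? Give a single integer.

Answer: 9

Derivation:
Step 1: +1 fires, +1 burnt (F count now 1)
Step 2: +3 fires, +1 burnt (F count now 3)
Step 3: +4 fires, +3 burnt (F count now 4)
Step 4: +1 fires, +4 burnt (F count now 1)
Step 5: +0 fires, +1 burnt (F count now 0)
Fire out after step 5
Initially T: 14, now '.': 20
Total burnt (originally-T cells now '.'): 9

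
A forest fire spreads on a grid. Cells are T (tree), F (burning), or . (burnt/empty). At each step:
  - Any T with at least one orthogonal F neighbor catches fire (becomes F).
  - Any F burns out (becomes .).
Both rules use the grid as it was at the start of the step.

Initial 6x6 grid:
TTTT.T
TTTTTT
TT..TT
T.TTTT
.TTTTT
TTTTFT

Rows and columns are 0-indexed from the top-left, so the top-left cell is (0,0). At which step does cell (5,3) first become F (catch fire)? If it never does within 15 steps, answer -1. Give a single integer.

Step 1: cell (5,3)='F' (+3 fires, +1 burnt)
  -> target ignites at step 1
Step 2: cell (5,3)='.' (+4 fires, +3 burnt)
Step 3: cell (5,3)='.' (+5 fires, +4 burnt)
Step 4: cell (5,3)='.' (+5 fires, +5 burnt)
Step 5: cell (5,3)='.' (+2 fires, +5 burnt)
Step 6: cell (5,3)='.' (+3 fires, +2 burnt)
Step 7: cell (5,3)='.' (+2 fires, +3 burnt)
Step 8: cell (5,3)='.' (+3 fires, +2 burnt)
Step 9: cell (5,3)='.' (+2 fires, +3 burnt)
Step 10: cell (5,3)='.' (+1 fires, +2 burnt)
Step 11: cell (5,3)='.' (+0 fires, +1 burnt)
  fire out at step 11

1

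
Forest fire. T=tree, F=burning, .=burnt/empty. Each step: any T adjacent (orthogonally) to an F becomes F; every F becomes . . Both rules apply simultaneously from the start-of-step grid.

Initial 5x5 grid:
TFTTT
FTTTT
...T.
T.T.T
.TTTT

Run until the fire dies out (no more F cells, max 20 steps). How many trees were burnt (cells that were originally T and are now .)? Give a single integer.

Step 1: +3 fires, +2 burnt (F count now 3)
Step 2: +2 fires, +3 burnt (F count now 2)
Step 3: +2 fires, +2 burnt (F count now 2)
Step 4: +2 fires, +2 burnt (F count now 2)
Step 5: +0 fires, +2 burnt (F count now 0)
Fire out after step 5
Initially T: 16, now '.': 18
Total burnt (originally-T cells now '.'): 9

Answer: 9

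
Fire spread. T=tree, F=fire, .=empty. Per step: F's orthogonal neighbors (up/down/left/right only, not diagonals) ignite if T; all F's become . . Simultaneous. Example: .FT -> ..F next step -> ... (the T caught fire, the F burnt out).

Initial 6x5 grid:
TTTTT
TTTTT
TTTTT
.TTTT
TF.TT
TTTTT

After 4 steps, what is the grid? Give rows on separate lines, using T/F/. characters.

Step 1: 3 trees catch fire, 1 burn out
  TTTTT
  TTTTT
  TTTTT
  .FTTT
  F..TT
  TFTTT
Step 2: 4 trees catch fire, 3 burn out
  TTTTT
  TTTTT
  TFTTT
  ..FTT
  ...TT
  F.FTT
Step 3: 5 trees catch fire, 4 burn out
  TTTTT
  TFTTT
  F.FTT
  ...FT
  ...TT
  ...FT
Step 4: 7 trees catch fire, 5 burn out
  TFTTT
  F.FTT
  ...FT
  ....F
  ...FT
  ....F

TFTTT
F.FTT
...FT
....F
...FT
....F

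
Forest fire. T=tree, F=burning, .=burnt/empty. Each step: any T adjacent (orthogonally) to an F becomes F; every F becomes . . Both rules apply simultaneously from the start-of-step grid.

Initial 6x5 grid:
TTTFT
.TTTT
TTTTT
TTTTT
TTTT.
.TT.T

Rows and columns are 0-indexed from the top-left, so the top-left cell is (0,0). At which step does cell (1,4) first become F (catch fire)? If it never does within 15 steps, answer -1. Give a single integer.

Step 1: cell (1,4)='T' (+3 fires, +1 burnt)
Step 2: cell (1,4)='F' (+4 fires, +3 burnt)
  -> target ignites at step 2
Step 3: cell (1,4)='.' (+5 fires, +4 burnt)
Step 4: cell (1,4)='.' (+4 fires, +5 burnt)
Step 5: cell (1,4)='.' (+3 fires, +4 burnt)
Step 6: cell (1,4)='.' (+3 fires, +3 burnt)
Step 7: cell (1,4)='.' (+2 fires, +3 burnt)
Step 8: cell (1,4)='.' (+0 fires, +2 burnt)
  fire out at step 8

2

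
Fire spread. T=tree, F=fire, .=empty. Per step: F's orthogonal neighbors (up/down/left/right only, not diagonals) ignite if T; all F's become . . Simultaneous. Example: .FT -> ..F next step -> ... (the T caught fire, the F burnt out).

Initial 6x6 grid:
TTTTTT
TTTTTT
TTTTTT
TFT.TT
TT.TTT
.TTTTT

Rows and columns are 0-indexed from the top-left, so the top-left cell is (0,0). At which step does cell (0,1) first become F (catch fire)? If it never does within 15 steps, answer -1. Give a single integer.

Step 1: cell (0,1)='T' (+4 fires, +1 burnt)
Step 2: cell (0,1)='T' (+5 fires, +4 burnt)
Step 3: cell (0,1)='F' (+5 fires, +5 burnt)
  -> target ignites at step 3
Step 4: cell (0,1)='.' (+5 fires, +5 burnt)
Step 5: cell (0,1)='.' (+6 fires, +5 burnt)
Step 6: cell (0,1)='.' (+5 fires, +6 burnt)
Step 7: cell (0,1)='.' (+2 fires, +5 burnt)
Step 8: cell (0,1)='.' (+0 fires, +2 burnt)
  fire out at step 8

3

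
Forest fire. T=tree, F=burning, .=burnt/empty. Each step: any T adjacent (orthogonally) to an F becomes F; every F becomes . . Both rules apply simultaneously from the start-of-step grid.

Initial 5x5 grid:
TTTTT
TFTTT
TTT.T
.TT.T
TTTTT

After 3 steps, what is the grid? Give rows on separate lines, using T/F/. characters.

Step 1: 4 trees catch fire, 1 burn out
  TFTTT
  F.FTT
  TFT.T
  .TT.T
  TTTTT
Step 2: 6 trees catch fire, 4 burn out
  F.FTT
  ...FT
  F.F.T
  .FT.T
  TTTTT
Step 3: 4 trees catch fire, 6 burn out
  ...FT
  ....F
  ....T
  ..F.T
  TFTTT

...FT
....F
....T
..F.T
TFTTT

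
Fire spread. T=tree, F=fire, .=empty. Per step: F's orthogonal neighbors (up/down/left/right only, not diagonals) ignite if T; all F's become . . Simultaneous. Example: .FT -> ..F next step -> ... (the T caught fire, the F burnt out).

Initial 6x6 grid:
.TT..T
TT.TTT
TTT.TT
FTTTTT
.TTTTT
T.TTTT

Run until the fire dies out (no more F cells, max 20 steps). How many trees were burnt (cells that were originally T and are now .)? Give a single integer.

Step 1: +2 fires, +1 burnt (F count now 2)
Step 2: +4 fires, +2 burnt (F count now 4)
Step 3: +4 fires, +4 burnt (F count now 4)
Step 4: +4 fires, +4 burnt (F count now 4)
Step 5: +5 fires, +4 burnt (F count now 5)
Step 6: +4 fires, +5 burnt (F count now 4)
Step 7: +3 fires, +4 burnt (F count now 3)
Step 8: +1 fires, +3 burnt (F count now 1)
Step 9: +0 fires, +1 burnt (F count now 0)
Fire out after step 9
Initially T: 28, now '.': 35
Total burnt (originally-T cells now '.'): 27

Answer: 27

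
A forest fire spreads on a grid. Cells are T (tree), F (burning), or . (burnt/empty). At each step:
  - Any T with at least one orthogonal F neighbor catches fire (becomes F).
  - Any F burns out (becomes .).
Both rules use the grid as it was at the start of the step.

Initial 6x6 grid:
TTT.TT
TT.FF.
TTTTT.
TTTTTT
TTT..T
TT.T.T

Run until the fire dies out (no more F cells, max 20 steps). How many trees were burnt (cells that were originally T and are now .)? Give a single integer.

Answer: 25

Derivation:
Step 1: +3 fires, +2 burnt (F count now 3)
Step 2: +4 fires, +3 burnt (F count now 4)
Step 3: +3 fires, +4 burnt (F count now 3)
Step 4: +5 fires, +3 burnt (F count now 5)
Step 5: +5 fires, +5 burnt (F count now 5)
Step 6: +4 fires, +5 burnt (F count now 4)
Step 7: +1 fires, +4 burnt (F count now 1)
Step 8: +0 fires, +1 burnt (F count now 0)
Fire out after step 8
Initially T: 26, now '.': 35
Total burnt (originally-T cells now '.'): 25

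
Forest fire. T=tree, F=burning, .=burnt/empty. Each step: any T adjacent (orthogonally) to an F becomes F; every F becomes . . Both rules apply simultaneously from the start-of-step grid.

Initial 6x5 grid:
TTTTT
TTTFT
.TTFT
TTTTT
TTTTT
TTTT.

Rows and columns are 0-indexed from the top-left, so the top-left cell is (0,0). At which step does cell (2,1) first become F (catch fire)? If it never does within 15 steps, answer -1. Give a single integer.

Step 1: cell (2,1)='T' (+6 fires, +2 burnt)
Step 2: cell (2,1)='F' (+7 fires, +6 burnt)
  -> target ignites at step 2
Step 3: cell (2,1)='.' (+6 fires, +7 burnt)
Step 4: cell (2,1)='.' (+4 fires, +6 burnt)
Step 5: cell (2,1)='.' (+2 fires, +4 burnt)
Step 6: cell (2,1)='.' (+1 fires, +2 burnt)
Step 7: cell (2,1)='.' (+0 fires, +1 burnt)
  fire out at step 7

2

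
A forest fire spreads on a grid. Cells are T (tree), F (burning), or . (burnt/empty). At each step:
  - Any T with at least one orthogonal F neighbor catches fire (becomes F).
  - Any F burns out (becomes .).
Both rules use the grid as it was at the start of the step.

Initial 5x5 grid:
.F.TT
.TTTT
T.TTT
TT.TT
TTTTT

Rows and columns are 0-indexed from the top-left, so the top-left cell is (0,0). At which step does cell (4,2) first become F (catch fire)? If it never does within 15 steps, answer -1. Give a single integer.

Step 1: cell (4,2)='T' (+1 fires, +1 burnt)
Step 2: cell (4,2)='T' (+1 fires, +1 burnt)
Step 3: cell (4,2)='T' (+2 fires, +1 burnt)
Step 4: cell (4,2)='T' (+3 fires, +2 burnt)
Step 5: cell (4,2)='T' (+3 fires, +3 burnt)
Step 6: cell (4,2)='T' (+2 fires, +3 burnt)
Step 7: cell (4,2)='F' (+2 fires, +2 burnt)
  -> target ignites at step 7
Step 8: cell (4,2)='.' (+1 fires, +2 burnt)
Step 9: cell (4,2)='.' (+2 fires, +1 burnt)
Step 10: cell (4,2)='.' (+1 fires, +2 burnt)
Step 11: cell (4,2)='.' (+1 fires, +1 burnt)
Step 12: cell (4,2)='.' (+0 fires, +1 burnt)
  fire out at step 12

7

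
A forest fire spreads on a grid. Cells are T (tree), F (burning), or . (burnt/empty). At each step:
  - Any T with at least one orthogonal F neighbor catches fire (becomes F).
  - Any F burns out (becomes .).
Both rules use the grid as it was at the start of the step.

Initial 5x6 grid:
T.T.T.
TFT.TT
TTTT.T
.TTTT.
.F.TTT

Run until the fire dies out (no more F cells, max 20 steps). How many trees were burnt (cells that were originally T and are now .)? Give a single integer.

Step 1: +4 fires, +2 burnt (F count now 4)
Step 2: +5 fires, +4 burnt (F count now 5)
Step 3: +2 fires, +5 burnt (F count now 2)
Step 4: +2 fires, +2 burnt (F count now 2)
Step 5: +1 fires, +2 burnt (F count now 1)
Step 6: +1 fires, +1 burnt (F count now 1)
Step 7: +0 fires, +1 burnt (F count now 0)
Fire out after step 7
Initially T: 19, now '.': 26
Total burnt (originally-T cells now '.'): 15

Answer: 15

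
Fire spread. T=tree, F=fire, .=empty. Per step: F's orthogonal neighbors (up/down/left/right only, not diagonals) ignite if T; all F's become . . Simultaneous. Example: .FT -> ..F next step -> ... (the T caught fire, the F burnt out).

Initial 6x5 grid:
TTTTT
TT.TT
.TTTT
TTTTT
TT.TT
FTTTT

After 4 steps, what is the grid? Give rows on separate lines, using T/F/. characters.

Step 1: 2 trees catch fire, 1 burn out
  TTTTT
  TT.TT
  .TTTT
  TTTTT
  FT.TT
  .FTTT
Step 2: 3 trees catch fire, 2 burn out
  TTTTT
  TT.TT
  .TTTT
  FTTTT
  .F.TT
  ..FTT
Step 3: 2 trees catch fire, 3 burn out
  TTTTT
  TT.TT
  .TTTT
  .FTTT
  ...TT
  ...FT
Step 4: 4 trees catch fire, 2 burn out
  TTTTT
  TT.TT
  .FTTT
  ..FTT
  ...FT
  ....F

TTTTT
TT.TT
.FTTT
..FTT
...FT
....F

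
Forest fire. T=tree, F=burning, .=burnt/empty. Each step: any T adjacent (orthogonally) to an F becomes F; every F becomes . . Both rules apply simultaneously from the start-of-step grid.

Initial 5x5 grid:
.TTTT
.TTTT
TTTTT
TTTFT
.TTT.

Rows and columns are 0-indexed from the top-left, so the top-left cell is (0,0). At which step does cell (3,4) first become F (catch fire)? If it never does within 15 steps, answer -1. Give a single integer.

Step 1: cell (3,4)='F' (+4 fires, +1 burnt)
  -> target ignites at step 1
Step 2: cell (3,4)='.' (+5 fires, +4 burnt)
Step 3: cell (3,4)='.' (+6 fires, +5 burnt)
Step 4: cell (3,4)='.' (+4 fires, +6 burnt)
Step 5: cell (3,4)='.' (+1 fires, +4 burnt)
Step 6: cell (3,4)='.' (+0 fires, +1 burnt)
  fire out at step 6

1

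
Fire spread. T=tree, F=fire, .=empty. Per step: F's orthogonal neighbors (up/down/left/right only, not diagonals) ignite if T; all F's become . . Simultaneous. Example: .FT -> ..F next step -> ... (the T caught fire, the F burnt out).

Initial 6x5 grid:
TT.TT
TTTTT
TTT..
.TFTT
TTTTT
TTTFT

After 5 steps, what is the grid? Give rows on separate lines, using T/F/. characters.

Step 1: 7 trees catch fire, 2 burn out
  TT.TT
  TTTTT
  TTF..
  .F.FT
  TTFFT
  TTF.F
Step 2: 6 trees catch fire, 7 burn out
  TT.TT
  TTFTT
  TF...
  ....F
  TF..F
  TF...
Step 3: 5 trees catch fire, 6 burn out
  TT.TT
  TF.FT
  F....
  .....
  F....
  F....
Step 4: 4 trees catch fire, 5 burn out
  TF.FT
  F...F
  .....
  .....
  .....
  .....
Step 5: 2 trees catch fire, 4 burn out
  F...F
  .....
  .....
  .....
  .....
  .....

F...F
.....
.....
.....
.....
.....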